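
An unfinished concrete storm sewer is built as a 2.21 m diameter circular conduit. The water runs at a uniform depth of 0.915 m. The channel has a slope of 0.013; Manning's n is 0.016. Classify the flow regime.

supercritical

For a circular section of diameter D = 2.21 m at depth y = 0.915 m, the central angle is θ = 2 arccos(1 − 2y/D) = 2.796 rad. Then A = (D²/8)(θ − sin θ) = 1.5 m² and P = Dθ/2 = 3.09 m.
Hydraulic radius R = A/P = 1.5/3.09 = 0.4856 m.
V = (1/n) R^(2/3) √S = (1/0.016) × 0.4856^(2/3) × √0.013 = 4.402 m/s. Hydraulic depth D_h = A/T = 1.5/2.177 = 0.6891 m.
Froude number Fr = V/√(g·D_h) = 4.402/√(9.81×0.6891) = 1.69, which is greater than 1, so the flow is supercritical.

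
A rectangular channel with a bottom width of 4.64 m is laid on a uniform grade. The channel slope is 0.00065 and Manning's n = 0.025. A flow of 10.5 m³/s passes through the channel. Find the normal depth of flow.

Manning's equation rearranged: A R^(2/3) = nQ / (1·√S) = 0.025 × 10.5 / (√0.00065) = 10.3.
Trying y = 1.73 m: A R^(2/3) = 7.979 — too small.
Trying y = 2.27 m: A R^(2/3) = 11.54 — too large.
Trying y = 2.08 m: A R^(2/3) = 10.26 — close enough.

y_n = 2.08 m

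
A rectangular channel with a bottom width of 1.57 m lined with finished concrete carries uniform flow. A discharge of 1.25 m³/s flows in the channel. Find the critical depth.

For a rectangular channel, critical depth y_c = (q²/g)^(1/3) where q = Q/b = 1.25/1.57 = 0.7962 m²/s.
So y_c = (0.7962²/9.81)^(1/3) = 0.401 m.

y_c = 0.401 m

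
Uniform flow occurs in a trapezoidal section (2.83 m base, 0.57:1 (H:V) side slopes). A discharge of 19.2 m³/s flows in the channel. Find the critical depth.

y_c = 1.5 m

At critical depth, Q² T / (g A³) = 1, i.e. A³/T = Q²/g = 19.2²/9.81 = 37.58.
Trying y = 1.34 m: A³/T = 25.63 — too small.
Trying y = 1.78 m: A³/T = 65.96 — too large.
Trying y = 1.5 m: A³/T = 37.2 — ≈ 37.58.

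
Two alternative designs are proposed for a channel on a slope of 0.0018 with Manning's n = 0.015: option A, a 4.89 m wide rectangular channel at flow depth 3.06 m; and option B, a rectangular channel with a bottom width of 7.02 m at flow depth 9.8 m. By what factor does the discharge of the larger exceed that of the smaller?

Channel A: Flow area A = b·y = 4.89 × 3.06 = 14.96 m². Wetted perimeter P = b + 2y = 4.89 + 2×3.06 = 11.01 m. Hydraulic radius R = A/P = 14.96/11.01 = 1.359 m. Q_A = (1/0.015)·14.96·1.359^(2/3)·√0.0018 = 51.93 m³/s.
Channel B: Flow area A = b·y = 7.02 × 9.8 = 68.8 m². Wetted perimeter P = b + 2y = 7.02 + 2×9.8 = 26.62 m. Hydraulic radius R = A/P = 68.8/26.62 = 2.584 m. Q_B = (1/0.015)·68.8·2.584^(2/3)·√0.0018 = 366.4 m³/s.
The larger discharge is 366.4 m³/s and the smaller is 51.93 m³/s; the ratio is 7.06.

7.06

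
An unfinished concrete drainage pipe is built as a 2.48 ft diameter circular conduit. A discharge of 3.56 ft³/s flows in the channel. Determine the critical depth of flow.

y_c = 0.621 ft

At critical depth, Q² T / (g A³) = 1, i.e. A³/T = Q²/g = 3.56²/32.2 = 0.3936.
Trying y = 0.746 ft: A³/T = 0.8049 — over.
Trying y = 0.438 ft: A³/T = 0.1007 — short.
Trying y = 0.621 ft: A³/T = 0.3946 — matches.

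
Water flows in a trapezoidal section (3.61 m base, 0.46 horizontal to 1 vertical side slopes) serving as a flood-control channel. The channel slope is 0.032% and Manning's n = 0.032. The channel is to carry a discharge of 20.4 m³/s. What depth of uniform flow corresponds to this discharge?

Manning's equation rearranged: A R^(2/3) = nQ / (1·√S) = 0.032 × 20.4 / (√0.00032) = 36.49.
Trying y = 3.8 m: A R^(2/3) = 29 — short.
Trying y = 4.79 m: A R^(2/3) = 43.72 — over.
Trying y = 4.33 m: A R^(2/3) = 36.5 — matches.

y_n = 4.33 m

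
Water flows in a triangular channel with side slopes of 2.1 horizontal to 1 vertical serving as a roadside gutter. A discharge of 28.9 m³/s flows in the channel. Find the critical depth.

y_c = 2.08 m

At critical depth, Q² T / (g A³) = 1, i.e. A³/T = Q²/g = 28.9²/9.81 = 85.14.
Trying y = 1.59 m: A³/T = 22.41 — low.
Trying y = 2.63 m: A³/T = 277.5 — high.
Trying y = 2.08 m: A³/T = 85.85 — close enough.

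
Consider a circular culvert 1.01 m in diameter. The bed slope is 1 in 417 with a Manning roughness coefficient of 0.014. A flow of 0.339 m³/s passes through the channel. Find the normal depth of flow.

y_n = 0.381 m

Manning's equation rearranged: A R^(2/3) = nQ / (1·√S) = 0.014 × 0.339 / (√0.002398) = 0.09692.
Try y = 0.448 m: A R^(2/3) = 0.13 — too large.
Try y = 0.381 m: A R^(2/3) = 0.09682 — ≈ 0.09692.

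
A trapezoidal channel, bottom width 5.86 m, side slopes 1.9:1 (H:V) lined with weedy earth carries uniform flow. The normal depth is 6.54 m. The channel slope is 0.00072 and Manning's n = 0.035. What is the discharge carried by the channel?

With bottom width b = 5.86 m and side slope z = 1.9: A = (b + zy)y = (5.86 + 1.9×6.54)×6.54 = 119.6 m²; P = b + 2y√(1+z²) = 5.86 + 2×6.54×2.147 = 33.94 m.
Hydraulic radius R = A/P = 119.6/33.94 = 3.523 m.
Manning's equation: Q = (1/n) A R^(2/3) S^(1/2) = (1/0.035) × 119.6 × 3.523^(2/3) × 0.00072^(1/2) = 212 m³/s.

Q = 212 m³/s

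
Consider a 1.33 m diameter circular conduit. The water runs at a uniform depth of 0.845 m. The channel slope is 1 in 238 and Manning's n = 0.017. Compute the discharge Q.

Q = 1.86 m³/s

For a circular section of diameter D = 1.33 m at depth y = 0.845 m, the central angle is θ = 2 arccos(1 − 2y/D) = 3.69 rad. Then A = (D²/8)(θ − sin θ) = 0.9311 m² and P = Dθ/2 = 2.454 m.
Hydraulic radius R = A/P = 0.9311/2.454 = 0.3795 m.
Manning's equation: Q = (1/n) A R^(2/3) S^(1/2) = (1/0.017) × 0.9311 × 0.3795^(2/3) × 0.004202^(1/2) = 1.86 m³/s.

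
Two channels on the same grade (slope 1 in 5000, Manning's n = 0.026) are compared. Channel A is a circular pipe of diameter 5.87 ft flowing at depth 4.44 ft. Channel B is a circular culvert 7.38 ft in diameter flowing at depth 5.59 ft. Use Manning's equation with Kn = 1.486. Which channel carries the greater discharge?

channel B

Channel A: For a circular section of diameter D = 5.87 ft at depth y = 4.44 ft, the central angle is θ = 2 arccos(1 − 2y/D) = 4.218 rad. Then A = (D²/8)(θ − sin θ) = 21.96 ft² and P = Dθ/2 = 12.38 ft. Hydraulic radius R = A/P = 21.96/12.38 = 1.774 ft. Q_A = (1.486/0.026)·21.96·1.774^(2/3)·√0.0002 = 26.01 ft³/s.
Channel B: For a circular section of diameter D = 7.38 ft at depth y = 5.59 ft, the central angle is θ = 2 arccos(1 − 2y/D) = 4.223 rad. Then A = (D²/8)(θ − sin θ) = 34.76 ft² and P = Dθ/2 = 15.58 ft. Hydraulic radius R = A/P = 34.76/15.58 = 2.231 ft. Q_B = (1.486/0.026)·34.76·2.231^(2/3)·√0.0002 = 47.97 ft³/s.
Q_A = 26.01 ft³/s vs Q_B = 47.97 ft³/s, so channel B carries more.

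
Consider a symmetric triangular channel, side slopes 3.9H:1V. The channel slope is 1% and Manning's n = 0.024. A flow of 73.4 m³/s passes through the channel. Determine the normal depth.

Manning's equation rearranged: A R^(2/3) = nQ / (1·√S) = 0.024 × 73.4 / (√0.01) = 17.62.
Trying y = 2.31 m: A R^(2/3) = 22.43 — over.
Trying y = 1.76 m: A R^(2/3) = 10.86 — short.
Trying y = 2.11 m: A R^(2/3) = 17.62 — ≈ 17.62.

y_n = 2.11 m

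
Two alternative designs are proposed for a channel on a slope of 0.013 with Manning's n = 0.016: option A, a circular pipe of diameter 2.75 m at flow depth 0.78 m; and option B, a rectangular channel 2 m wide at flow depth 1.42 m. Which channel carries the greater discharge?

Channel A: For a circular section of diameter D = 2.75 m at depth y = 0.78 m, the central angle is θ = 2 arccos(1 − 2y/D) = 2.247 rad. Then A = (D²/8)(θ − sin θ) = 1.386 m² and P = Dθ/2 = 3.089 m. Hydraulic radius R = A/P = 1.386/3.089 = 0.4487 m. Q_A = (1/0.016)·1.386·0.4487^(2/3)·√0.013 = 5.79 m³/s.
Channel B: Flow area A = b·y = 2 × 1.42 = 2.84 m². Wetted perimeter P = b + 2y = 2 + 2×1.42 = 4.84 m. Hydraulic radius R = A/P = 2.84/4.84 = 0.5868 m. Q_B = (1/0.016)·2.84·0.5868^(2/3)·√0.013 = 14.18 m³/s.
Q_A = 5.79 m³/s vs Q_B = 14.18 m³/s, so channel B carries more.

channel B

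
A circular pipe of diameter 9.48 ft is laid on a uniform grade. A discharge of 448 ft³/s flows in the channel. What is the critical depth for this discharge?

y_c = 5.12 ft

At critical depth, Q² T / (g A³) = 1, i.e. A³/T = Q²/g = 448²/32.2 = 6233.
At y = 3.57 ft: A³/T = 1565 — too small.
At y = 5.12 ft: A³/T = 6225 — ≈ 6233.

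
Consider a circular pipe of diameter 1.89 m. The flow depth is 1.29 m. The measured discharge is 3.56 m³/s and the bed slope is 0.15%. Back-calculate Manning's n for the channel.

For a circular section of diameter D = 1.89 m at depth y = 1.29 m, the central angle is θ = 2 arccos(1 − 2y/D) = 3.889 rad. Then A = (D²/8)(θ − sin θ) = 2.04 m² and P = Dθ/2 = 3.675 m.
Hydraulic radius R = A/P = 2.04/3.675 = 0.5551 m.
Rearranging Manning's equation: n = (1/Q) A R^(2/3) S^(1/2) = (1/3.56) × 2.04 × 0.5551^(2/3) × √0.0015 = 0.015.

n = 0.015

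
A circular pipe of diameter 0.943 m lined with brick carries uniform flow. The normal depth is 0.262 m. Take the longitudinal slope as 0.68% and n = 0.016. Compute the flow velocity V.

For a circular section of diameter D = 0.943 m at depth y = 0.262 m, the central angle is θ = 2 arccos(1 − 2y/D) = 2.221 rad. Then A = (D²/8)(θ − sin θ) = 0.1584 m² and P = Dθ/2 = 1.047 m.
Hydraulic radius R = A/P = 0.1584/1.047 = 0.1512 m.
From Manning's equation, V = (1/n) R^(2/3) S^(1/2) = (1/0.016) × 0.1512^(2/3) × 0.0068^(1/2) = 1.46 m/s.

V = 1.46 m/s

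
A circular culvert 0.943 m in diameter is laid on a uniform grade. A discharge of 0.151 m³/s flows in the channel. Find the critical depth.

y_c = 0.219 m

At critical depth, Q² T / (g A³) = 1, i.e. A³/T = Q²/g = 0.151²/9.81 = 0.002324.
At y = 0.265 m: A³/T = 0.004913 — too large.
At y = 0.168 m: A³/T = 0.000828 — too small.
At y = 0.219 m: A³/T = 0.002338 — close enough.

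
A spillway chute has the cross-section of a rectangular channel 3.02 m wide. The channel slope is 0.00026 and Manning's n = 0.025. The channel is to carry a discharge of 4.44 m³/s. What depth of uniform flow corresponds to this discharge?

y_n = 2.4 m

Manning's equation rearranged: A R^(2/3) = nQ / (1·√S) = 0.025 × 4.44 / (√0.00026) = 6.884.
Try y = 3.05 m: A R^(2/3) = 9.272 — high.
Try y = 2.08 m: A R^(2/3) = 5.746 — low.
Try y = 2.4 m: A R^(2/3) = 6.89 — ≈ 6.884.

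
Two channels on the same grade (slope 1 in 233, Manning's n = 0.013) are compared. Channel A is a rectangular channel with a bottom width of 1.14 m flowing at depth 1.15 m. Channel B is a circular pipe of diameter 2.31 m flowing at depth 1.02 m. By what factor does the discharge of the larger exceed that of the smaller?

1.7

Channel A: Flow area A = b·y = 1.14 × 1.15 = 1.311 m². Wetted perimeter P = b + 2y = 1.14 + 2×1.15 = 3.44 m. Hydraulic radius R = A/P = 1.311/3.44 = 0.3811 m. Q_A = (1/0.013)·1.311·0.3811^(2/3)·√0.004292 = 3.473 m³/s.
Channel B: For a circular section of diameter D = 2.31 m at depth y = 1.02 m, the central angle is θ = 2 arccos(1 − 2y/D) = 2.907 rad. Then A = (D²/8)(θ − sin θ) = 1.784 m² and P = Dθ/2 = 3.358 m. Hydraulic radius R = A/P = 1.784/3.358 = 0.5314 m. Q_B = (1/0.013)·1.784·0.5314^(2/3)·√0.004292 = 5.899 m³/s.
The larger discharge is 5.899 m³/s and the smaller is 3.473 m³/s; the ratio is 1.7.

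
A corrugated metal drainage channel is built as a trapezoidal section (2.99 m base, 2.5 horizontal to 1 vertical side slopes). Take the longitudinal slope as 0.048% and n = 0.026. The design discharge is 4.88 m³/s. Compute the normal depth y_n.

Manning's equation rearranged: A R^(2/3) = nQ / (1·√S) = 0.026 × 4.88 / (√0.00048) = 5.791.
At y = 1.44 m: A R^(2/3) = 8.735 — too large.
At y = 0.976 m: A R^(2/3) = 3.947 — too small.
At y = 1.18 m: A R^(2/3) = 5.786 — close enough.

y_n = 1.18 m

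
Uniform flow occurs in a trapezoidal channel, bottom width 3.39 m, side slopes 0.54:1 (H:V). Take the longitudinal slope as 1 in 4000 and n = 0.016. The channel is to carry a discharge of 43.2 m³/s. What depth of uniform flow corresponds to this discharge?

y_n = 4.69 m

Manning's equation rearranged: A R^(2/3) = nQ / (1·√S) = 0.016 × 43.2 / (√0.00025) = 43.72.
Trying y = 5.3 m: A R^(2/3) = 55.14 — over.
Trying y = 3.88 m: A R^(2/3) = 30.83 — short.
Trying y = 4.69 m: A R^(2/3) = 43.75 — matches.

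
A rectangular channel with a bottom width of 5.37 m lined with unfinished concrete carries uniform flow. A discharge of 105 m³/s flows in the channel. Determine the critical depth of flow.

y_c = 3.39 m

For a rectangular channel, critical depth y_c = (q²/g)^(1/3) where q = Q/b = 105/5.37 = 19.55 m²/s.
So y_c = (19.55²/9.81)^(1/3) = 3.39 m.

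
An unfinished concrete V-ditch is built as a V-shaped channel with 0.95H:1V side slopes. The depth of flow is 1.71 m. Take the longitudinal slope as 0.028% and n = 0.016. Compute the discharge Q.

Q = 2.04 m³/s

For a triangular section with side slope z = 0.95: A = zy² = 0.95×1.71² = 2.778 m²; P = 2y√(1+z²) = 2×1.71×1.379 = 4.717 m.
Hydraulic radius R = A/P = 2.778/4.717 = 0.5889 m.
Manning's equation: Q = (1/n) A R^(2/3) S^(1/2) = (1/0.016) × 2.778 × 0.5889^(2/3) × 0.00028^(1/2) = 2.04 m³/s.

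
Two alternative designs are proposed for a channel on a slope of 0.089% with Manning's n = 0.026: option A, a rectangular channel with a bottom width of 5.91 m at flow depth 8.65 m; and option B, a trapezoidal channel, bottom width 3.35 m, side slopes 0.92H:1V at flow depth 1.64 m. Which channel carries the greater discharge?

channel A

Channel A: Flow area A = b·y = 5.91 × 8.65 = 51.12 m². Wetted perimeter P = b + 2y = 5.91 + 2×8.65 = 23.21 m. Hydraulic radius R = A/P = 51.12/23.21 = 2.203 m. Q_A = (1/0.026)·51.12·2.203^(2/3)·√0.00089 = 99.3 m³/s.
Channel B: With bottom width b = 3.35 m and side slope z = 0.92: A = (b + zy)y = (3.35 + 0.92×1.64)×1.64 = 7.968 m²; P = b + 2y√(1+z²) = 3.35 + 2×1.64×1.359 = 7.807 m. Hydraulic radius R = A/P = 7.968/7.807 = 1.021 m. Q_B = (1/0.026)·7.968·1.021^(2/3)·√0.00089 = 9.269 m³/s.
Q_A = 99.3 m³/s vs Q_B = 9.269 m³/s, so channel A carries more.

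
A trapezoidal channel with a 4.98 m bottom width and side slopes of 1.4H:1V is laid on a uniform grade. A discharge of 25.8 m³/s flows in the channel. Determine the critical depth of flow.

At critical depth, Q² T / (g A³) = 1, i.e. A³/T = Q²/g = 25.8²/9.81 = 67.85.
At y = 0.844 m: A³/T = 19.15 — short.
At y = 1.55 m: A³/T = 146 — over.
At y = 1.24 m: A³/T = 68.33 — ≈ 67.85.

y_c = 1.24 m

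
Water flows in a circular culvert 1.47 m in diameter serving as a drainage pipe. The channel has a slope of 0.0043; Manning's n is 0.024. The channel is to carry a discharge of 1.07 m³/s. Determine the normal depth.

Manning's equation rearranged: A R^(2/3) = nQ / (1·√S) = 0.024 × 1.07 / (√0.0043) = 0.3916.
At y = 0.583 m: A R^(2/3) = 0.2889 — too small.
At y = 0.821 m: A R^(2/3) = 0.5228 — too large.
At y = 0.691 m: A R^(2/3) = 0.3915 — close enough.

y_n = 0.691 m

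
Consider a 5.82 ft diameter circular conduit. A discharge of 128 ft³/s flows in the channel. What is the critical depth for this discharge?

y_c = 3.09 ft

At critical depth, Q² T / (g A³) = 1, i.e. A³/T = Q²/g = 128²/32.2 = 508.8.
At y = 3.6 ft: A³/T = 912.5 — over.
At y = 2.1 ft: A³/T = 115.7 — short.
At y = 3.09 ft: A³/T = 508.6 — matches.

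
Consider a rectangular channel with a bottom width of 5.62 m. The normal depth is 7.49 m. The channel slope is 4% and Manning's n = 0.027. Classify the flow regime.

supercritical

Flow area A = b·y = 5.62 × 7.49 = 42.09 m². Wetted perimeter P = b + 2y = 5.62 + 2×7.49 = 20.6 m.
Hydraulic radius R = A/P = 42.09/20.6 = 2.043 m.
V = (1/n) R^(2/3) √S = (1/0.027) × 2.043^(2/3) × √0.04 = 11.93 m/s. Hydraulic depth D_h = A/T = 42.09/5.62 = 7.49 m.
Froude number Fr = V/√(g·D_h) = 11.93/√(9.81×7.49) = 1.39, which is greater than 1, so the flow is supercritical.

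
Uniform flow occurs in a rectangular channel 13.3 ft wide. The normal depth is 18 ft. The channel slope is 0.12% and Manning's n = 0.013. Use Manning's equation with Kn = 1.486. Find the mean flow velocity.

V = 11.4 ft/s

Flow area A = b·y = 13.3 × 18 = 239.4 ft². Wetted perimeter P = b + 2y = 13.3 + 2×18 = 49.3 ft.
Hydraulic radius R = A/P = 239.4/49.3 = 4.856 ft.
From Manning's equation, V = (1.486/n) R^(2/3) S^(1/2) = (1.486/0.013) × 4.856^(2/3) × 0.0012^(1/2) = 11.4 ft/s.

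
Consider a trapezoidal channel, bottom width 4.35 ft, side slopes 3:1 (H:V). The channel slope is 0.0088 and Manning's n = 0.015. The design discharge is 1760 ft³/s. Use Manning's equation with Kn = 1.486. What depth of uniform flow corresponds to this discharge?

y_n = 5.03 ft

Manning's equation rearranged: A R^(2/3) = nQ / (1.486·√S) = 0.015 × 1760 / (1.486 × √0.0088) = 189.4.
Try y = 6.31 ft: A R^(2/3) = 326.9 — over.
Try y = 3.78 ft: A R^(2/3) = 97.22 — short.
Try y = 5.03 ft: A R^(2/3) = 189.8 — ≈ 189.4.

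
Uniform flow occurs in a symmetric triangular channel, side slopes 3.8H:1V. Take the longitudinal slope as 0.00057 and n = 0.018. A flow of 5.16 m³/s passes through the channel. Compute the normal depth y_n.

Manning's equation rearranged: A R^(2/3) = nQ / (1·√S) = 0.018 × 5.16 / (√0.00057) = 3.89.
Trying y = 0.882 m: A R^(2/3) = 1.675 — short.
Trying y = 1.54 m: A R^(2/3) = 7.404 — over.
Trying y = 1.21 m: A R^(2/3) = 3.892 — ≈ 3.89.

y_n = 1.21 m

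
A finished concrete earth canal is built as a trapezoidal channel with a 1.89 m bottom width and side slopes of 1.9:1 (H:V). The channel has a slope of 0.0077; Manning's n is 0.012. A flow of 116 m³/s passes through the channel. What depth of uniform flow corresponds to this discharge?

Manning's equation rearranged: A R^(2/3) = nQ / (1·√S) = 0.012 × 116 / (√0.0077) = 15.86.
At y = 2.59 m: A R^(2/3) = 21.61 — too large.
At y = 1.64 m: A R^(2/3) = 7.761 — too small.
At y = 2.26 m: A R^(2/3) = 15.83 — close enough.

y_n = 2.26 m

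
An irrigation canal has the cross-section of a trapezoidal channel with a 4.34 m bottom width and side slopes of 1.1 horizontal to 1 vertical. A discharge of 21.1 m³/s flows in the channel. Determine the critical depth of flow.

At critical depth, Q² T / (g A³) = 1, i.e. A³/T = Q²/g = 21.1²/9.81 = 45.38.
Trying y = 1.35 m: A³/T = 66.52 — over.
Trying y = 0.833 m: A³/T = 13.6 — short.
Trying y = 1.2 m: A³/T = 44.89 — ≈ 45.38.

y_c = 1.2 m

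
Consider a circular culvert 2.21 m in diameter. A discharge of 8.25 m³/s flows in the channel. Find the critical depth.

At critical depth, Q² T / (g A³) = 1, i.e. A³/T = Q²/g = 8.25²/9.81 = 6.938.
At y = 1.52 m: A³/T = 10.87 — too large.
At y = 1.35 m: A³/T = 6.866 — matches.

y_c = 1.35 m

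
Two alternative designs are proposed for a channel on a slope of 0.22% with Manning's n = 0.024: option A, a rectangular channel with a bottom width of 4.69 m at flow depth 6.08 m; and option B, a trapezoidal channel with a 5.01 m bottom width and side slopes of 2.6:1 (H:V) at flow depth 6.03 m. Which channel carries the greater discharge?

Channel A: Flow area A = b·y = 4.69 × 6.08 = 28.52 m². Wetted perimeter P = b + 2y = 4.69 + 2×6.08 = 16.85 m. Hydraulic radius R = A/P = 28.52/16.85 = 1.692 m. Q_A = (1/0.024)·28.52·1.692^(2/3)·√0.0022 = 79.14 m³/s.
Channel B: With bottom width b = 5.01 m and side slope z = 2.6: A = (b + zy)y = (5.01 + 2.6×6.03)×6.03 = 124.7 m²; P = b + 2y√(1+z²) = 5.01 + 2×6.03×2.786 = 38.61 m. Hydraulic radius R = A/P = 124.7/38.61 = 3.231 m. Q_B = (1/0.024)·124.7·3.231^(2/3)·√0.0022 = 532.9 m³/s.
Q_A = 79.14 m³/s vs Q_B = 532.9 m³/s, so channel B carries more.

channel B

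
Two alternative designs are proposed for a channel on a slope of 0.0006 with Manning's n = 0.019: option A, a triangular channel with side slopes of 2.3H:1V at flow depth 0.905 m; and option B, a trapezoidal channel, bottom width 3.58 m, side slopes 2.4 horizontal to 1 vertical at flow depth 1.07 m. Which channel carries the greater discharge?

Channel A: For a triangular section with side slope z = 2.3: A = zy² = 2.3×0.905² = 1.884 m²; P = 2y√(1+z²) = 2×0.905×2.508 = 4.539 m. Hydraulic radius R = A/P = 1.884/4.539 = 0.415 m. Q_A = (1/0.019)·1.884·0.415^(2/3)·√0.0006 = 1.351 m³/s.
Channel B: With bottom width b = 3.58 m and side slope z = 2.4: A = (b + zy)y = (3.58 + 2.4×1.07)×1.07 = 6.578 m²; P = b + 2y√(1+z²) = 3.58 + 2×1.07×2.6 = 9.144 m. Hydraulic radius R = A/P = 6.578/9.144 = 0.7194 m. Q_B = (1/0.019)·6.578·0.7194^(2/3)·√0.0006 = 6.809 m³/s.
Q_A = 1.351 m³/s vs Q_B = 6.809 m³/s, so channel B carries more.

channel B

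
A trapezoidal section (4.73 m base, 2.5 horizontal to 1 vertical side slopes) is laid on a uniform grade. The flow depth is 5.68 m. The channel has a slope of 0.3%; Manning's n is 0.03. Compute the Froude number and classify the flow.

subcritical

With bottom width b = 4.73 m and side slope z = 2.5: A = (b + zy)y = (4.73 + 2.5×5.68)×5.68 = 107.5 m²; P = b + 2y√(1+z²) = 4.73 + 2×5.68×2.693 = 35.32 m.
Hydraulic radius R = A/P = 107.5/35.32 = 3.044 m.
V = (1/n) R^(2/3) √S = (1/0.03) × 3.044^(2/3) × √0.003 = 3.835 m/s. Hydraulic depth D_h = A/T = 107.5/33.13 = 3.245 m.
Froude number Fr = V/√(g·D_h) = 3.835/√(9.81×3.245) = 0.68, which is less than 1, so the flow is subcritical.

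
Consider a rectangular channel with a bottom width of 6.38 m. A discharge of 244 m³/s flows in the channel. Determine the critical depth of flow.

y_c = 5.3 m

For a rectangular channel, critical depth y_c = (q²/g)^(1/3) where q = Q/b = 244/6.38 = 38.24 m²/s.
So y_c = (38.24²/9.81)^(1/3) = 5.3 m.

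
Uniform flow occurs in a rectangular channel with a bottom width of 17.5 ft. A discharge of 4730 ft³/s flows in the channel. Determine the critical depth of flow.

For a rectangular channel, critical depth y_c = (q²/g)^(1/3) where q = Q/b = 4730/17.5 = 270.3 ft²/s.
So y_c = (270.3²/32.2)^(1/3) = 13.1 ft.

y_c = 13.1 ft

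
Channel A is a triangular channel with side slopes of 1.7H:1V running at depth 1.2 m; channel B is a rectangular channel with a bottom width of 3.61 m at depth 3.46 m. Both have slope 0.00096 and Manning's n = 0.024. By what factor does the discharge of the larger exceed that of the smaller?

Channel A: For a triangular section with side slope z = 1.7: A = zy² = 1.7×1.2² = 2.448 m²; P = 2y√(1+z²) = 2×1.2×1.972 = 4.734 m. Hydraulic radius R = A/P = 2.448/4.734 = 0.5172 m. Q_A = (1/0.024)·2.448·0.5172^(2/3)·√0.00096 = 2.036 m³/s.
Channel B: Flow area A = b·y = 3.61 × 3.46 = 12.49 m². Wetted perimeter P = b + 2y = 3.61 + 2×3.46 = 10.53 m. Hydraulic radius R = A/P = 12.49/10.53 = 1.186 m. Q_B = (1/0.024)·12.49·1.186^(2/3)·√0.00096 = 18.07 m³/s.
The larger discharge is 18.07 m³/s and the smaller is 2.036 m³/s; the ratio is 8.87.

8.87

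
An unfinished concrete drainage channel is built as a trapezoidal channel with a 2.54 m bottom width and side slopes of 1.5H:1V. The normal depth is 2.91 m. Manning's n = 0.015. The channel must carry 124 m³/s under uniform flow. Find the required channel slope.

S = 0.00481

With bottom width b = 2.54 m and side slope z = 1.5: A = (b + zy)y = (2.54 + 1.5×2.91)×2.91 = 20.09 m²; P = b + 2y√(1+z²) = 2.54 + 2×2.91×1.803 = 13.03 m.
Hydraulic radius R = A/P = 20.09/13.03 = 1.542 m.
From Manning's equation, S = [nQ / (1 A R^(2/3))]² = [0.015 × 124 / (1 × 20.09 × 1.542^(2/3))]² = 0.00481.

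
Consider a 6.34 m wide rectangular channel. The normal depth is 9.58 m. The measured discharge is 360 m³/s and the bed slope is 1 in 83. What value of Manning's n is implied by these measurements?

n = 0.033

Flow area A = b·y = 6.34 × 9.58 = 60.74 m². Wetted perimeter P = b + 2y = 6.34 + 2×9.58 = 25.5 m.
Hydraulic radius R = A/P = 60.74/25.5 = 2.382 m.
Rearranging Manning's equation: n = (1/Q) A R^(2/3) S^(1/2) = (1/360) × 60.74 × 2.382^(2/3) × √0.01205 = 0.033.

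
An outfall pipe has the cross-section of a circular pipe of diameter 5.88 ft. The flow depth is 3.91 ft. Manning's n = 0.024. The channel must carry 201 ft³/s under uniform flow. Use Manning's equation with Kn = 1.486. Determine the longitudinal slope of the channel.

For a circular section of diameter D = 5.88 ft at depth y = 3.91 ft, the central angle is θ = 2 arccos(1 − 2y/D) = 3.814 rad. Then A = (D²/8)(θ − sin θ) = 19.18 ft² and P = Dθ/2 = 11.21 ft.
Hydraulic radius R = A/P = 19.18/11.21 = 1.71 ft.
From Manning's equation, S = [nQ / (1.486 A R^(2/3))]² = [0.024 × 201 / (1.486 × 19.18 × 1.71^(2/3))]² = 0.014.

S = 0.014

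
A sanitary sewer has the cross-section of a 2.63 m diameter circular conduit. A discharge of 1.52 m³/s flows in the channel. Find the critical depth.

y_c = 0.535 m

At critical depth, Q² T / (g A³) = 1, i.e. A³/T = Q²/g = 1.52²/9.81 = 0.2355.
At y = 0.619 m: A³/T = 0.4157 — too large.
At y = 0.403 m: A³/T = 0.07726 — too small.
At y = 0.535 m: A³/T = 0.235 — ≈ 0.2355.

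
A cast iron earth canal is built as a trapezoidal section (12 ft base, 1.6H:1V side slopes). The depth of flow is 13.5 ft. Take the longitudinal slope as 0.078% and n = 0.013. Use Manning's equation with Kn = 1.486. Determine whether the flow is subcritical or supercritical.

With bottom width b = 12 ft and side slope z = 1.6: A = (b + zy)y = (12 + 1.6×13.5)×13.5 = 453.6 ft²; P = b + 2y√(1+z²) = 12 + 2×13.5×1.887 = 62.94 ft.
Hydraulic radius R = A/P = 453.6/62.94 = 7.206 ft.
V = (1.486/n) R^(2/3) √S = (1.486/0.013) × 7.206^(2/3) × √0.00078 = 11.91 ft/s. Hydraulic depth D_h = A/T = 453.6/55.2 = 8.217 ft.
Froude number Fr = V/√(g·D_h) = 11.91/√(32.2×8.217) = 0.732, which is less than 1, so the flow is subcritical.

subcritical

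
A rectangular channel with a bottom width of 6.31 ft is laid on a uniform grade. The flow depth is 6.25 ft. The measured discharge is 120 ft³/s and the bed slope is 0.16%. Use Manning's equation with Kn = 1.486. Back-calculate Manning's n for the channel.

n = 0.032

Flow area A = b·y = 6.31 × 6.25 = 39.44 ft². Wetted perimeter P = b + 2y = 6.31 + 2×6.25 = 18.81 ft.
Hydraulic radius R = A/P = 39.44/18.81 = 2.097 ft.
Rearranging Manning's equation: n = (1.486/Q) A R^(2/3) S^(1/2) = (1.486/120) × 39.44 × 2.097^(2/3) × √0.0016 = 0.032.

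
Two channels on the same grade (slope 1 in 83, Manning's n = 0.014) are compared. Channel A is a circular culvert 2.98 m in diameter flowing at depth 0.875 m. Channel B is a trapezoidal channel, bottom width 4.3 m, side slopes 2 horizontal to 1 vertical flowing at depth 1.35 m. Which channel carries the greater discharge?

Channel A: For a circular section of diameter D = 2.98 m at depth y = 0.875 m, the central angle is θ = 2 arccos(1 − 2y/D) = 2.291 rad. Then A = (D²/8)(θ − sin θ) = 1.708 m² and P = Dθ/2 = 3.413 m. Hydraulic radius R = A/P = 1.708/3.413 = 0.5005 m. Q_A = (1/0.014)·1.708·0.5005^(2/3)·√0.01205 = 8.441 m³/s.
Channel B: With bottom width b = 4.3 m and side slope z = 2: A = (b + zy)y = (4.3 + 2×1.35)×1.35 = 9.45 m²; P = b + 2y√(1+z²) = 4.3 + 2×1.35×2.236 = 10.34 m. Hydraulic radius R = A/P = 9.45/10.34 = 0.9142 m. Q_B = (1/0.014)·9.45·0.9142^(2/3)·√0.01205 = 69.79 m³/s.
Q_A = 8.441 m³/s vs Q_B = 69.79 m³/s, so channel B carries more.

channel B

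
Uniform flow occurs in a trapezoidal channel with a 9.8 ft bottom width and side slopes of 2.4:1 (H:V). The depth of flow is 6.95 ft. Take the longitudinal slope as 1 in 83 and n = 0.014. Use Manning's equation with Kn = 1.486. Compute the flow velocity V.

With bottom width b = 9.8 ft and side slope z = 2.4: A = (b + zy)y = (9.8 + 2.4×6.95)×6.95 = 184 ft²; P = b + 2y√(1+z²) = 9.8 + 2×6.95×2.6 = 45.94 ft.
Hydraulic radius R = A/P = 184/45.94 = 4.006 ft.
From Manning's equation, V = (1.486/n) R^(2/3) S^(1/2) = (1.486/0.014) × 4.006^(2/3) × 0.01205^(1/2) = 29.4 ft/s.

V = 29.4 ft/s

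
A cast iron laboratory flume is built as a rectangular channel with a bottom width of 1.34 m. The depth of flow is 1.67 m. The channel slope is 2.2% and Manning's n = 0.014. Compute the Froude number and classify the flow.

supercritical

Flow area A = b·y = 1.34 × 1.67 = 2.238 m². Wetted perimeter P = b + 2y = 1.34 + 2×1.67 = 4.68 m.
Hydraulic radius R = A/P = 2.238/4.68 = 0.4782 m.
V = (1/n) R^(2/3) √S = (1/0.014) × 0.4782^(2/3) × √0.022 = 6.478 m/s. Hydraulic depth D_h = A/T = 2.238/1.34 = 1.67 m.
Froude number Fr = V/√(g·D_h) = 6.478/√(9.81×1.67) = 1.6, which is greater than 1, so the flow is supercritical.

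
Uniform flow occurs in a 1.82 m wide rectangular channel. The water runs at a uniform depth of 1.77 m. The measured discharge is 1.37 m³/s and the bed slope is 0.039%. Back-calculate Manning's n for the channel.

Flow area A = b·y = 1.82 × 1.77 = 3.221 m². Wetted perimeter P = b + 2y = 1.82 + 2×1.77 = 5.36 m.
Hydraulic radius R = A/P = 3.221/5.36 = 0.601 m.
Rearranging Manning's equation: n = (1/Q) A R^(2/3) S^(1/2) = (1/1.37) × 3.221 × 0.601^(2/3) × √0.00039 = 0.0331.

n = 0.0331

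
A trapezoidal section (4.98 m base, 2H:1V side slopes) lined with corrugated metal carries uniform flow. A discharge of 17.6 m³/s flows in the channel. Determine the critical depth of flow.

At critical depth, Q² T / (g A³) = 1, i.e. A³/T = Q²/g = 17.6²/9.81 = 31.58.
At y = 0.651 m: A³/T = 9.019 — too small.
At y = 1.2 m: A³/T = 71.02 — too large.
At y = 0.948 m: A³/T = 31.57 — matches.

y_c = 0.948 m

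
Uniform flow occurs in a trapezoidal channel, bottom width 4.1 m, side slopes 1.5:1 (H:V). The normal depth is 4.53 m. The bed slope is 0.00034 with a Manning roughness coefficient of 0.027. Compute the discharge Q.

Q = 60.7 m³/s

With bottom width b = 4.1 m and side slope z = 1.5: A = (b + zy)y = (4.1 + 1.5×4.53)×4.53 = 49.35 m²; P = b + 2y√(1+z²) = 4.1 + 2×4.53×1.803 = 20.43 m.
Hydraulic radius R = A/P = 49.35/20.43 = 2.415 m.
Manning's equation: Q = (1/n) A R^(2/3) S^(1/2) = (1/0.027) × 49.35 × 2.415^(2/3) × 0.00034^(1/2) = 60.7 m³/s.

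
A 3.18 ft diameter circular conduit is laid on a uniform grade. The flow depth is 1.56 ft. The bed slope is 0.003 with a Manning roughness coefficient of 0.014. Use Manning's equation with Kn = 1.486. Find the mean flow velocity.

V = 4.95 ft/s

For a circular section of diameter D = 3.18 ft at depth y = 1.56 ft, the central angle is θ = 2 arccos(1 − 2y/D) = 3.104 rad. Then A = (D²/8)(θ − sin θ) = 3.876 ft² and P = Dθ/2 = 4.935 ft.
Hydraulic radius R = A/P = 3.876/4.935 = 0.7853 ft.
From Manning's equation, V = (1.486/n) R^(2/3) S^(1/2) = (1.486/0.014) × 0.7853^(2/3) × 0.003^(1/2) = 4.95 ft/s.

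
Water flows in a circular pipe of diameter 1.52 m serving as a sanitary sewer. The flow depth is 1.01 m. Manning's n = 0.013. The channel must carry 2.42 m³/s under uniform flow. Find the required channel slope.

S = 0.00179

For a circular section of diameter D = 1.52 m at depth y = 1.01 m, the central angle is θ = 2 arccos(1 − 2y/D) = 3.812 rad. Then A = (D²/8)(θ − sin θ) = 1.28 m² and P = Dθ/2 = 2.897 m.
Hydraulic radius R = A/P = 1.28/2.897 = 0.4419 m.
From Manning's equation, S = [nQ / (1 A R^(2/3))]² = [0.013 × 2.42 / (1 × 1.28 × 0.4419^(2/3))]² = 0.00179.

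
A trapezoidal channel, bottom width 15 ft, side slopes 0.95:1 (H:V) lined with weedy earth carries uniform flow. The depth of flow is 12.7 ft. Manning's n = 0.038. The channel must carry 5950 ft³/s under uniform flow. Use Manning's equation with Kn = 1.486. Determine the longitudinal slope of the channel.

S = 0.015

With bottom width b = 15 ft and side slope z = 0.95: A = (b + zy)y = (15 + 0.95×12.7)×12.7 = 343.7 ft²; P = b + 2y√(1+z²) = 15 + 2×12.7×1.379 = 50.03 ft.
Hydraulic radius R = A/P = 343.7/50.03 = 6.87 ft.
From Manning's equation, S = [nQ / (1.486 A R^(2/3))]² = [0.038 × 5950 / (1.486 × 343.7 × 6.87^(2/3))]² = 0.015.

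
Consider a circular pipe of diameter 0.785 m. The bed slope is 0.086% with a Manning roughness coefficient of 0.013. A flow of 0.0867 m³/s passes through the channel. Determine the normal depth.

y_n = 0.259 m

Manning's equation rearranged: A R^(2/3) = nQ / (1·√S) = 0.013 × 0.0867 / (√0.00086) = 0.03843.
Try y = 0.328 m: A R^(2/3) = 0.05963 — too large.
Try y = 0.181 m: A R^(2/3) = 0.01906 — too small.
Try y = 0.259 m: A R^(2/3) = 0.03843 — matches.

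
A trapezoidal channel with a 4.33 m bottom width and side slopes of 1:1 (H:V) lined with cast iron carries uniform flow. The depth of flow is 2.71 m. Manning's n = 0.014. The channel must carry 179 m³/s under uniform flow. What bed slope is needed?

With bottom width b = 4.33 m and side slope z = 1: A = (b + zy)y = (4.33 + 1×2.71)×2.71 = 19.08 m²; P = b + 2y√(1+z²) = 4.33 + 2×2.71×1.414 = 12 m.
Hydraulic radius R = A/P = 19.08/12 = 1.591 m.
From Manning's equation, S = [nQ / (1 A R^(2/3))]² = [0.014 × 179 / (1 × 19.08 × 1.591^(2/3))]² = 0.00929.

S = 0.00929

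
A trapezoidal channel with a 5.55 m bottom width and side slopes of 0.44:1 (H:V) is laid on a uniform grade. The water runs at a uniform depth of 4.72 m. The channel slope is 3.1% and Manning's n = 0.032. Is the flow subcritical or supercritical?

supercritical

With bottom width b = 5.55 m and side slope z = 0.44: A = (b + zy)y = (5.55 + 0.44×4.72)×4.72 = 36 m²; P = b + 2y√(1+z²) = 5.55 + 2×4.72×1.093 = 15.86 m.
Hydraulic radius R = A/P = 36/15.86 = 2.269 m.
V = (1/n) R^(2/3) √S = (1/0.032) × 2.269^(2/3) × √0.031 = 9.501 m/s. Hydraulic depth D_h = A/T = 36/9.704 = 3.71 m.
Froude number Fr = V/√(g·D_h) = 9.501/√(9.81×3.71) = 1.57, which is greater than 1, so the flow is supercritical.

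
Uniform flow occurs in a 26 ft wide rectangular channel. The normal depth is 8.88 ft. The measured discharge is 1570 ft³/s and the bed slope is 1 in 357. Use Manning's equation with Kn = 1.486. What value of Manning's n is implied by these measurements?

n = 0.0351

Flow area A = b·y = 26 × 8.88 = 230.9 ft². Wetted perimeter P = b + 2y = 26 + 2×8.88 = 43.76 ft.
Hydraulic radius R = A/P = 230.9/43.76 = 5.276 ft.
Rearranging Manning's equation: n = (1.486/Q) A R^(2/3) S^(1/2) = (1.486/1570) × 230.9 × 5.276^(2/3) × √0.002801 = 0.0351.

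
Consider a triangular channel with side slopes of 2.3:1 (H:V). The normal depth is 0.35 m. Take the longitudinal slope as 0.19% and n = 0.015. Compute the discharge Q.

Q = 0.242 m³/s

For a triangular section with side slope z = 2.3: A = zy² = 2.3×0.35² = 0.2817 m²; P = 2y√(1+z²) = 2×0.35×2.508 = 1.756 m.
Hydraulic radius R = A/P = 0.2817/1.756 = 0.1605 m.
Manning's equation: Q = (1/n) A R^(2/3) S^(1/2) = (1/0.015) × 0.2817 × 0.1605^(2/3) × 0.0019^(1/2) = 0.242 m³/s.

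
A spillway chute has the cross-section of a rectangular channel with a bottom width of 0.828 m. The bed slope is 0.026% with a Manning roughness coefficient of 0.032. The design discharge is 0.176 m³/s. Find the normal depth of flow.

Manning's equation rearranged: A R^(2/3) = nQ / (1·√S) = 0.032 × 0.176 / (√0.00026) = 0.3493.
At y = 1.09 m: A R^(2/3) = 0.4045 — high.
At y = 0.964 m: A R^(2/3) = 0.3494 — ≈ 0.3493.

y_n = 0.964 m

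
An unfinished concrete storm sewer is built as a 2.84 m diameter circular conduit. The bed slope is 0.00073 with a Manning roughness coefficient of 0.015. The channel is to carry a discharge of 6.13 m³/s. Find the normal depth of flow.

y_n = 1.71 m

Manning's equation rearranged: A R^(2/3) = nQ / (1·√S) = 0.015 × 6.13 / (√0.00073) = 3.403.
At y = 1.31 m: A R^(2/3) = 2.193 — short.
At y = 2.07 m: A R^(2/3) = 4.443 — over.
At y = 1.71 m: A R^(2/3) = 3.405 — close enough.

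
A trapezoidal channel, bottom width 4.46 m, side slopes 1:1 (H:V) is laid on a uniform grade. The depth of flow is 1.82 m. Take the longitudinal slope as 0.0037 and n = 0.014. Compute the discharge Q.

With bottom width b = 4.46 m and side slope z = 1: A = (b + zy)y = (4.46 + 1×1.82)×1.82 = 11.43 m²; P = b + 2y√(1+z²) = 4.46 + 2×1.82×1.414 = 9.608 m.
Hydraulic radius R = A/P = 11.43/9.608 = 1.19 m.
Manning's equation: Q = (1/n) A R^(2/3) S^(1/2) = (1/0.014) × 11.43 × 1.19^(2/3) × 0.0037^(1/2) = 55.8 m³/s.

Q = 55.8 m³/s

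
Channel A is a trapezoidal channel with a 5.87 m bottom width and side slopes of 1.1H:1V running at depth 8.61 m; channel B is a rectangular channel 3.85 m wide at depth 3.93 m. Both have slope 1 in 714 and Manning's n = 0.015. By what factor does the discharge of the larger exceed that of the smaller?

Channel A: With bottom width b = 5.87 m and side slope z = 1.1: A = (b + zy)y = (5.87 + 1.1×8.61)×8.61 = 132.1 m²; P = b + 2y√(1+z²) = 5.87 + 2×8.61×1.487 = 31.47 m. Hydraulic radius R = A/P = 132.1/31.47 = 4.197 m. Q_A = (1/0.015)·132.1·4.197^(2/3)·√0.001401 = 857.5 m³/s.
Channel B: Flow area A = b·y = 3.85 × 3.93 = 15.13 m². Wetted perimeter P = b + 2y = 3.85 + 2×3.93 = 11.71 m. Hydraulic radius R = A/P = 15.13/11.71 = 1.292 m. Q_B = (1/0.015)·15.13·1.292^(2/3)·√0.001401 = 44.78 m³/s.
The larger discharge is 857.5 m³/s and the smaller is 44.78 m³/s; the ratio is 19.1.

19.1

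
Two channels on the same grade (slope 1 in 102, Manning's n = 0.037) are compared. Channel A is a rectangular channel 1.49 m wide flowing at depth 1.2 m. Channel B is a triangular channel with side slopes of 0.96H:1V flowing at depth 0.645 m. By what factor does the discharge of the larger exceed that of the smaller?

Channel A: Flow area A = b·y = 1.49 × 1.2 = 1.788 m². Wetted perimeter P = b + 2y = 1.49 + 2×1.2 = 3.89 m. Hydraulic radius R = A/P = 1.788/3.89 = 0.4596 m. Q_A = (1/0.037)·1.788·0.4596^(2/3)·√0.009804 = 2.85 m³/s.
Channel B: For a triangular section with side slope z = 0.96: A = zy² = 0.96×0.645² = 0.3994 m²; P = 2y√(1+z²) = 2×0.645×1.386 = 1.788 m. Hydraulic radius R = A/P = 0.3994/1.788 = 0.2233 m. Q_B = (1/0.037)·0.3994·0.2233^(2/3)·√0.009804 = 0.3934 m³/s.
The larger discharge is 2.85 m³/s and the smaller is 0.3934 m³/s; the ratio is 7.24.

7.24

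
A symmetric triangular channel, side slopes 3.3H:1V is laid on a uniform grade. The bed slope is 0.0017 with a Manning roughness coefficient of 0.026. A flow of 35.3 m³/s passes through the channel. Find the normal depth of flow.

y_n = 2.46 m

Manning's equation rearranged: A R^(2/3) = nQ / (1·√S) = 0.026 × 35.3 / (√0.0017) = 22.26.
Trying y = 3.05 m: A R^(2/3) = 39.5 — over.
Trying y = 2.03 m: A R^(2/3) = 13.34 — short.
Trying y = 2.46 m: A R^(2/3) = 22.26 — ≈ 22.26.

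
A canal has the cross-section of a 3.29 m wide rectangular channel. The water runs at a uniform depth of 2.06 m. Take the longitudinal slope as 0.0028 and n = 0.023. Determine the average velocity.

Flow area A = b·y = 3.29 × 2.06 = 6.777 m². Wetted perimeter P = b + 2y = 3.29 + 2×2.06 = 7.41 m.
Hydraulic radius R = A/P = 6.777/7.41 = 0.9146 m.
From Manning's equation, V = (1/n) R^(2/3) S^(1/2) = (1/0.023) × 0.9146^(2/3) × 0.0028^(1/2) = 2.17 m/s.

V = 2.17 m/s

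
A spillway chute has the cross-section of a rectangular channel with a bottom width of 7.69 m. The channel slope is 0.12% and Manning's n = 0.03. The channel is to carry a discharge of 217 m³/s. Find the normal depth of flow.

Manning's equation rearranged: A R^(2/3) = nQ / (1·√S) = 0.03 × 217 / (√0.0012) = 187.9.
At y = 14 m: A R^(2/3) = 224.8 — too large.
At y = 8.31 m: A R^(2/3) = 121.7 — too small.
At y = 12 m: A R^(2/3) = 188.2 — ≈ 187.9.

y_n = 12 m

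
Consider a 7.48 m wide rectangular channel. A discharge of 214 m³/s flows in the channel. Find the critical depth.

For a rectangular channel, critical depth y_c = (q²/g)^(1/3) where q = Q/b = 214/7.48 = 28.61 m²/s.
So y_c = (28.61²/9.81)^(1/3) = 4.37 m.

y_c = 4.37 m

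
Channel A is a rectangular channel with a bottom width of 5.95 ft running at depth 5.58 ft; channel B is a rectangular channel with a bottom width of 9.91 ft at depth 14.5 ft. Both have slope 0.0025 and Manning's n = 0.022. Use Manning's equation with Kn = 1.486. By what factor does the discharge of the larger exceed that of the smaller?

Channel A: Flow area A = b·y = 5.95 × 5.58 = 33.2 ft². Wetted perimeter P = b + 2y = 5.95 + 2×5.58 = 17.11 ft. Hydraulic radius R = A/P = 33.2/17.11 = 1.94 ft. Q_A = (1.486/0.022)·33.2·1.94^(2/3)·√0.0025 = 174.4 ft³/s.
Channel B: Flow area A = b·y = 9.91 × 14.5 = 143.7 ft². Wetted perimeter P = b + 2y = 9.91 + 2×14.5 = 38.91 ft. Hydraulic radius R = A/P = 143.7/38.91 = 3.693 ft. Q_B = (1.486/0.022)·143.7·3.693^(2/3)·√0.0025 = 1159 ft³/s.
The larger discharge is 1159 ft³/s and the smaller is 174.4 ft³/s; the ratio is 6.65.

6.65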